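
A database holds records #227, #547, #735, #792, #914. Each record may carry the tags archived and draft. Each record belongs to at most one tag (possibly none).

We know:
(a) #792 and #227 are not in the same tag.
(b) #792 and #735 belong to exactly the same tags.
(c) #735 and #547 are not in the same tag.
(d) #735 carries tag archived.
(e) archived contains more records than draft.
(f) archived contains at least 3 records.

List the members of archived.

From (d): #735 ∈ archived.
(b): #792 matches #735: #792 ∈ archived.
(c): #547 ∉ archived.
(a): #227 ∉ archived.
(f): only 3 candidates remain for archived, so all are in.

archived = {#735, #792, #914}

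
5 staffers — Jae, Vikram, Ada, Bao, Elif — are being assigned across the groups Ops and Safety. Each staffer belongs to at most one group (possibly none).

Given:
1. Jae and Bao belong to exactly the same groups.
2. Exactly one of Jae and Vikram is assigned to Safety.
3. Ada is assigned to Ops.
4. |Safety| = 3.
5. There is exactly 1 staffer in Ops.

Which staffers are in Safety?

Safety = {Bao, Elif, Jae}

From (3): Ada ∈ Ops.
(5): Ops already has 1, so the rest are out.
Suppose Jae ∉ Safety: no assignment then satisfies all the clues, so Jae ∈ Safety.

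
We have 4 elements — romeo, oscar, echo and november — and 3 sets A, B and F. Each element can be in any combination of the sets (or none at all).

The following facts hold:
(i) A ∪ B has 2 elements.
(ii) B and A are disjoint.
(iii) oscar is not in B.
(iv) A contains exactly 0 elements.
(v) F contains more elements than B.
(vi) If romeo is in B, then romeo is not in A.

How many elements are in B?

2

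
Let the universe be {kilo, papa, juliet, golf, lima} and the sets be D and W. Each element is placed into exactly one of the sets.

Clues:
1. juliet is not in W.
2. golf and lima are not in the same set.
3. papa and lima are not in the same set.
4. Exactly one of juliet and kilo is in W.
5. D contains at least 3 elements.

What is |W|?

2

From (1): juliet ∉ W.
(4) (exactly one): kilo ∈ W.
Only one set left: juliet ∈ D.
Suppose papa ∉ D: no assignment then satisfies all the clues, so papa ∈ D.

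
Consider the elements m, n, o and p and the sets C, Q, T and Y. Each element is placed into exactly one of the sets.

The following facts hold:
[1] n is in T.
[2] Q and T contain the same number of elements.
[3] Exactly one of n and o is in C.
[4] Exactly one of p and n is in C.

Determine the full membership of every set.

C = {o, p}; Q = {m}; T = {n}; Y = {}

From (1): n ∈ T.
(3) (exactly one): o ∈ C.
(4) (exactly one): p ∈ C.
Suppose m ∈ C: no assignment then satisfies all the clues, so m ∉ C.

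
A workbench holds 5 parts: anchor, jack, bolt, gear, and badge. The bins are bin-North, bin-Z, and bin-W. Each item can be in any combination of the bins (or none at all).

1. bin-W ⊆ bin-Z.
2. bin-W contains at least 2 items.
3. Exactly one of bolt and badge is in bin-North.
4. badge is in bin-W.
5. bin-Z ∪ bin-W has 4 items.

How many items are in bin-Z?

4

From (4): badge ∈ bin-W.
(1) with badge ∈ bin-W: badge ∈ bin-Z.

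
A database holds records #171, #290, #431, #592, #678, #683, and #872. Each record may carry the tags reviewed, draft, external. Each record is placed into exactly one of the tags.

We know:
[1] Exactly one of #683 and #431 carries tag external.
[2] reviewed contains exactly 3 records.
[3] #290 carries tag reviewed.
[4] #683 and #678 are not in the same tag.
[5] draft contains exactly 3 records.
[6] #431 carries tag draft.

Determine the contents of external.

external = {#683}

From (3): #290 ∈ reviewed.
From (6): #431 ∈ draft.
(1) (exactly one): #683 ∈ external.
(4): #678 ∉ external.
Suppose #171 ∈ external: no assignment then satisfies all the clues, so #171 ∉ external.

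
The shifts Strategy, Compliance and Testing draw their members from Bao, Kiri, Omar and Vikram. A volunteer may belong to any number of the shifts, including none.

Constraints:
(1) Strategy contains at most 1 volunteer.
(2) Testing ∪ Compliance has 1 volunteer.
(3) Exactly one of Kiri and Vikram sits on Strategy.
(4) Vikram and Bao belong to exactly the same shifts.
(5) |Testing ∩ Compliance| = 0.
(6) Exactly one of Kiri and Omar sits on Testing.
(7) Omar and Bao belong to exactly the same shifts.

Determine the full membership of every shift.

Strategy = {Kiri}; Compliance = {}; Testing = {Kiri}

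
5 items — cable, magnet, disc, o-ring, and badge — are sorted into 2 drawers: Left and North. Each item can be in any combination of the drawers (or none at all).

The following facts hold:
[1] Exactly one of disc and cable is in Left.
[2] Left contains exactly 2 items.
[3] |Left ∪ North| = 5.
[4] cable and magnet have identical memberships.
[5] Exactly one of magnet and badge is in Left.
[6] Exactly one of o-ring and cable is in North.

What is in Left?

Left = {cable, magnet}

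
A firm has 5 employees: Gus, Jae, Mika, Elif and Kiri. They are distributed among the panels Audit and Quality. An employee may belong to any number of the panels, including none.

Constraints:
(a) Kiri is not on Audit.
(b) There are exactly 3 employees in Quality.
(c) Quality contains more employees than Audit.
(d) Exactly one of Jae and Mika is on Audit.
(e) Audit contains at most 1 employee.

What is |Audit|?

1

From (a): Kiri ∉ Audit.
Suppose Gus ∈ Audit: no assignment then satisfies all the clues, so Gus ∉ Audit.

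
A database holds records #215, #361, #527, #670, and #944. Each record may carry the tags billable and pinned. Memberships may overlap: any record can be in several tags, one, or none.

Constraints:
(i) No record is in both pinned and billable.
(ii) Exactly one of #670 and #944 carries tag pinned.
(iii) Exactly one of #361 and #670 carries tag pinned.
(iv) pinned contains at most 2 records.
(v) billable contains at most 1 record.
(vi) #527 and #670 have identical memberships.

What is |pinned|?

2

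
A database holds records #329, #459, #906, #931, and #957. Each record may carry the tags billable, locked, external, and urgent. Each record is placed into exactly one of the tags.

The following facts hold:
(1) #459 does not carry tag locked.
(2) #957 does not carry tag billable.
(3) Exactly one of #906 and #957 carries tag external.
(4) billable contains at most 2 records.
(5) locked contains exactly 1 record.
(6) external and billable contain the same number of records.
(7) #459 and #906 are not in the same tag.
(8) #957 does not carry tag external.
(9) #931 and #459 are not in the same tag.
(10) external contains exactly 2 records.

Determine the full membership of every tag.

billable = {#329, #459}; locked = {#957}; external = {#906, #931}; urgent = {}

From (1): #459 ∉ locked.
From (2): #957 ∉ billable.
From (8): #957 ∉ external.
(3) (exactly one): #906 ∈ external.
(7): #459 ∉ external.
Suppose #329 ∉ billable: no assignment then satisfies all the clues, so #329 ∈ billable.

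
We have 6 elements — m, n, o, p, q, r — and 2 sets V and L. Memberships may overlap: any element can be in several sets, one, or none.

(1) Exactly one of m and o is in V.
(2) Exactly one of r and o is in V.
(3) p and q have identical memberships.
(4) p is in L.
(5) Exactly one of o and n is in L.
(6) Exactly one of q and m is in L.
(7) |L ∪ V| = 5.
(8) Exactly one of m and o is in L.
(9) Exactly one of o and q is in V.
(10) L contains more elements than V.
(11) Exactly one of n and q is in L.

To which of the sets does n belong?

n: V

From (4): p ∈ L.
(3): q matches p: q ∈ L.
(6) (exactly one): m ∉ L.
(8) (exactly one): o ∈ L.
(11) (exactly one): n ∉ L.
Suppose n ∉ V: no assignment then satisfies all the clues, so n ∈ V.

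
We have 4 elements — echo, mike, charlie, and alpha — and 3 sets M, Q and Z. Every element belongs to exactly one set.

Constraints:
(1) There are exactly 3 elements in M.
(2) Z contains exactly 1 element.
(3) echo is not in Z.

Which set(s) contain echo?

echo: M

From (3): echo ∉ Z.
Suppose echo ∉ M: no assignment then satisfies all the clues, so echo ∈ M.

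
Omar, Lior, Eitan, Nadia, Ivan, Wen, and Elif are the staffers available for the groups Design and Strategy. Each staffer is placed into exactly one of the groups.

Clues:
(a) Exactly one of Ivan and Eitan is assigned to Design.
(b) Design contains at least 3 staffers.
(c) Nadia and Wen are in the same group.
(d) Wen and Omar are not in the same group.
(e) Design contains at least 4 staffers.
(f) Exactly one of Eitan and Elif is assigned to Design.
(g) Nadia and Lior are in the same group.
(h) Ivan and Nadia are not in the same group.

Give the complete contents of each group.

Design = {Eitan, Lior, Nadia, Wen}; Strategy = {Elif, Ivan, Omar}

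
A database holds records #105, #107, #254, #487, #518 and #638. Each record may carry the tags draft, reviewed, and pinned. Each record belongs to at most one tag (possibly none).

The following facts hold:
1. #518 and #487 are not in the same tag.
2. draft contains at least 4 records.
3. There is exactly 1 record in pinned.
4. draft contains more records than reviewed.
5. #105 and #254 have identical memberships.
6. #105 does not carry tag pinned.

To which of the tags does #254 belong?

From (6): #105 ∉ pinned.
(5): #254 matches #105: #254 ∉ pinned.
Suppose #254 ∉ draft: no assignment then satisfies all the clues, so #254 ∈ draft.

#254: draft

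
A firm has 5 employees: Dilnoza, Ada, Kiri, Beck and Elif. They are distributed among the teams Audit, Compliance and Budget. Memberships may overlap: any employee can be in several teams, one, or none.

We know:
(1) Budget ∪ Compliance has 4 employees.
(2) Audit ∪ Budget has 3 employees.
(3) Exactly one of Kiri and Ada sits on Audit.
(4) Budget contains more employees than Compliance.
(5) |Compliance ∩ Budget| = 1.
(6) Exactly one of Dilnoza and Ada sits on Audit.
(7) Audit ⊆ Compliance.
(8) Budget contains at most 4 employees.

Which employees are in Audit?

Audit = {Ada}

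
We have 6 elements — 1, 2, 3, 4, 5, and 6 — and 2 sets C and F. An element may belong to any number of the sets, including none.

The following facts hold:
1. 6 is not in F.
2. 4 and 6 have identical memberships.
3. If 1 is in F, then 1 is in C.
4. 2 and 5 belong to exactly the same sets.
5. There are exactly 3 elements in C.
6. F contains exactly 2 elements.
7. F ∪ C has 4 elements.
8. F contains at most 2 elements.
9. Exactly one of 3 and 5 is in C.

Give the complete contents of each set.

C = {1, 2, 5}; F = {1, 3}

From (1): 6 ∉ F.
(2): 4 matches 6: 4 ∉ F.
Suppose 1 ∉ C: no assignment then satisfies all the clues, so 1 ∈ C.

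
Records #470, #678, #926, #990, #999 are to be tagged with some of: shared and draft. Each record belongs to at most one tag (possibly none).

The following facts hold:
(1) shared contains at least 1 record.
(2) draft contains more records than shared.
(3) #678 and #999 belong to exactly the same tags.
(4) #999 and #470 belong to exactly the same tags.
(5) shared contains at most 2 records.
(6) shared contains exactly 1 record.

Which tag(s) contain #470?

#470: draft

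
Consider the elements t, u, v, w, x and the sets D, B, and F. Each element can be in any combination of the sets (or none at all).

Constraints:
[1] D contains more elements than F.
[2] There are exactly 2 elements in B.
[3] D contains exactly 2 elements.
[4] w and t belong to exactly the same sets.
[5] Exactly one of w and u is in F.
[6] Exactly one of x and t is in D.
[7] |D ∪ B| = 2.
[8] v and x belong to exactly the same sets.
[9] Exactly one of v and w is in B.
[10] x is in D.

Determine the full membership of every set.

D = {v, x}; B = {v, x}; F = {u}

From (10): x ∈ D.
(6) (exactly one): t ∉ D.
(8): v matches x: v ∈ D.
(3): D already has 2, so the rest are out.
Suppose t ∈ B: no assignment then satisfies all the clues, so t ∉ B.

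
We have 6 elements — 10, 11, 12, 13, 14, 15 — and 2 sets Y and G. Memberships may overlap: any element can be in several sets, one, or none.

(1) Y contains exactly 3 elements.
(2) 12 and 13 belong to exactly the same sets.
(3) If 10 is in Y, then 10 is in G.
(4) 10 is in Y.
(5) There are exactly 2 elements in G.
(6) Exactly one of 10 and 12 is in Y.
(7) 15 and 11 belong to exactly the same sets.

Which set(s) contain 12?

From (4): 10 ∈ Y.
(3): 10 ∈ G.
(6) (exactly one): 12 ∉ Y.
(2): 13 matches 12: 13 ∉ Y.
Suppose 12 ∈ G: no assignment then satisfies all the clues, so 12 ∉ G.

12: none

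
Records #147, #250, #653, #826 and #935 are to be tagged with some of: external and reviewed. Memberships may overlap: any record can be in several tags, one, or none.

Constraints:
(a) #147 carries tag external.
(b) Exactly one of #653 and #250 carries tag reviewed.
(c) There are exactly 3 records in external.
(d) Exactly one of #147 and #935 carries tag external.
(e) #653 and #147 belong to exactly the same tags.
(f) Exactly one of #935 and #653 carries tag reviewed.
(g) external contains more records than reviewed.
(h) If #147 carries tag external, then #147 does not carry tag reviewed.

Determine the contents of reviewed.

From (a): #147 ∈ external.
(d) (exactly one): #935 ∉ external.
(e): #653 matches #147: #653 ∈ external.
(h): #147 ∉ reviewed.
(e): #653 matches #147: #653 ∉ reviewed.
(f) (exactly one): #935 ∈ reviewed.
(b) (exactly one): #250 ∈ reviewed.
Suppose #826 ∈ reviewed: no assignment then satisfies all the clues, so #826 ∉ reviewed.

reviewed = {#250, #935}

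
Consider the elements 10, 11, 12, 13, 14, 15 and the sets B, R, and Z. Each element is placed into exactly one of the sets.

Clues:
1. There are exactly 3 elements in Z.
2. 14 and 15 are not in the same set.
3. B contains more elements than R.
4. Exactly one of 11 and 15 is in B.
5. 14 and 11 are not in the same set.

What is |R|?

1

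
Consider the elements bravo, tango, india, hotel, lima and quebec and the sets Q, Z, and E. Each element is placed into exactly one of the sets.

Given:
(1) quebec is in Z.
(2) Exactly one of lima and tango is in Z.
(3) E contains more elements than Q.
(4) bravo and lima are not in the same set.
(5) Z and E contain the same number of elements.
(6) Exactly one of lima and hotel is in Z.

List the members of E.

E = {bravo, hotel, tango}

From (1): quebec ∈ Z.
Suppose bravo ∉ E: no assignment then satisfies all the clues, so bravo ∈ E.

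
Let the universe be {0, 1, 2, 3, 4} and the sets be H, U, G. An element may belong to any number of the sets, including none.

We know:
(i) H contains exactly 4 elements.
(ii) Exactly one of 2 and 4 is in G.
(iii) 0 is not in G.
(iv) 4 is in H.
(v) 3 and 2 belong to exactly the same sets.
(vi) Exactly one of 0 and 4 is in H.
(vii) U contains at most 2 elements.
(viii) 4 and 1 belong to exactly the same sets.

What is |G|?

2

From (iii): 0 ∉ G.
From (iv): 4 ∈ H.
(vi) (exactly one): 0 ∉ H.
(viii): 1 matches 4: 1 ∈ H.
(i): only 4 candidates remain for H, so all are in.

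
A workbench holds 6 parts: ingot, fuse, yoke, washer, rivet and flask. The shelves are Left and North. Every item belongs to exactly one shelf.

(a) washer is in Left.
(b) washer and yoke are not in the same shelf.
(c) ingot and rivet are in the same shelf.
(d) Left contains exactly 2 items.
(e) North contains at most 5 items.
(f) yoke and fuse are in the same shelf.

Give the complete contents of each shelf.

Left = {flask, washer}; North = {fuse, ingot, rivet, yoke}

From (a): washer ∈ Left.
(b): yoke ∉ Left.
(f): fuse matches yoke: fuse ∉ Left.
Only one shelf left: fuse ∈ North.
Only one shelf left: yoke ∈ North.
Suppose ingot ∈ Left: no assignment then satisfies all the clues, so ingot ∉ Left.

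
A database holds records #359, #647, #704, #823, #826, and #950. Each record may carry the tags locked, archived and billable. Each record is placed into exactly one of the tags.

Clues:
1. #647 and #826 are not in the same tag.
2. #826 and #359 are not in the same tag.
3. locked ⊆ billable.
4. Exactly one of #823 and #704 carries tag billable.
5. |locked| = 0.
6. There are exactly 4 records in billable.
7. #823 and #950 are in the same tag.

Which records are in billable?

billable = {#359, #647, #823, #950}

(5): locked already has 0, so the rest are out.
Suppose #359 ∉ billable: no assignment then satisfies all the clues, so #359 ∈ billable.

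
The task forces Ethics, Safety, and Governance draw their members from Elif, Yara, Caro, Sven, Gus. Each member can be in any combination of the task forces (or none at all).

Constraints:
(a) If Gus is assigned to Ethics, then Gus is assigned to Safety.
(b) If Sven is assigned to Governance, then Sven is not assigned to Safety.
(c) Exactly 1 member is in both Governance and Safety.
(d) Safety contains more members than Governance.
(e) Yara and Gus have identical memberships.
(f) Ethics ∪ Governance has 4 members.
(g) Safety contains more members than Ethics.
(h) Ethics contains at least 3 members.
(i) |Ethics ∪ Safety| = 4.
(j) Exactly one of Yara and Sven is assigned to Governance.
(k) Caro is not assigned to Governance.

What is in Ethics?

Ethics = {Elif, Gus, Yara}

From (k): Caro ∉ Governance.
Suppose Elif ∉ Ethics: no assignment then satisfies all the clues, so Elif ∈ Ethics.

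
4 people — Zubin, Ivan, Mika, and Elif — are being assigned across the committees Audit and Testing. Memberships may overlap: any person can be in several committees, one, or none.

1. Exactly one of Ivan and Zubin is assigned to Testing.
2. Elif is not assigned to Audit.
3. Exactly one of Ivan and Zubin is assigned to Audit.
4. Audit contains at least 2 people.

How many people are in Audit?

2

From (2): Elif ∉ Audit.
Suppose Mika ∉ Audit: no assignment then satisfies all the clues, so Mika ∈ Audit.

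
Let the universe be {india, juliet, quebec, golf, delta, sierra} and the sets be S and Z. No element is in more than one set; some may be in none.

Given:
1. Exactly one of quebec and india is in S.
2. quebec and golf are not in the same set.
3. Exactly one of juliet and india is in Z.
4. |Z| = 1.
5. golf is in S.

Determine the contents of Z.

Z = {juliet}

From (5): golf ∈ S.
(2): quebec ∉ S.
(1) (exactly one): india ∈ S.
(3) (exactly one): juliet ∈ Z.
(4): Z already has 1, so the rest are out.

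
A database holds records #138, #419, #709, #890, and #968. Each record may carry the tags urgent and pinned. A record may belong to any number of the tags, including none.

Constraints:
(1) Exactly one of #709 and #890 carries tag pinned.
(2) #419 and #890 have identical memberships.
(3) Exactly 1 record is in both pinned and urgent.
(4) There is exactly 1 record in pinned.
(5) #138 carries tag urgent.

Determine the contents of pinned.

pinned = {#709}

From (5): #138 ∈ urgent.
Suppose #138 ∈ pinned: no assignment then satisfies all the clues, so #138 ∉ pinned.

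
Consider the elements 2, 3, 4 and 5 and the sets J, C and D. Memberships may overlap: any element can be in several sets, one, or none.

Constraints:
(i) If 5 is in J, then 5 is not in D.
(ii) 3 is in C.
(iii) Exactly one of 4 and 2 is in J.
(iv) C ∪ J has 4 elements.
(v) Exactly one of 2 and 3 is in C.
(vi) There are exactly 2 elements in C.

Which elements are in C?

C = {3, 4}

From (ii): 3 ∈ C.
(v) (exactly one): 2 ∉ C.
Suppose 4 ∉ C: no assignment then satisfies all the clues, so 4 ∈ C.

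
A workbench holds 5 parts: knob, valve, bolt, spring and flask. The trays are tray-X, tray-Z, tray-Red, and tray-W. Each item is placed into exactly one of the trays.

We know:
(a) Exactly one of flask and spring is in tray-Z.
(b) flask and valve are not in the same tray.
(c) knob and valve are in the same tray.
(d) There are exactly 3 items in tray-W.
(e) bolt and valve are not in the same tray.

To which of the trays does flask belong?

flask: tray-Z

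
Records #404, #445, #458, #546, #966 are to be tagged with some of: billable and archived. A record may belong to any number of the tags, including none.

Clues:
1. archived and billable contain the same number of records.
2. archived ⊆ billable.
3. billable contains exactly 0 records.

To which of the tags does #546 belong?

(3): billable already has 0, so the rest are out.
(2) contrapositive: #404 ∉ archived.
(2) contrapositive: #445 ∉ archived.
(2) contrapositive: #458 ∉ archived.
(2) contrapositive: #546 ∉ archived.
(2) contrapositive: #966 ∉ archived.

#546: none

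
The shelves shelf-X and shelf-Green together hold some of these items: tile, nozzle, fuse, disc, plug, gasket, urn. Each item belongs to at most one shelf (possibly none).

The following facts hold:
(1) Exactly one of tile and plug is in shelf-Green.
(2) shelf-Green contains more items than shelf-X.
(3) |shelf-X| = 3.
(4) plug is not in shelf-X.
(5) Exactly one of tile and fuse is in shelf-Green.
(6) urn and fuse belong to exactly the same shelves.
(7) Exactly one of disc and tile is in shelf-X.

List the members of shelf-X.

shelf-X = {gasket, nozzle, tile}

From (4): plug ∉ shelf-X.
Suppose tile ∉ shelf-X: no assignment then satisfies all the clues, so tile ∈ shelf-X.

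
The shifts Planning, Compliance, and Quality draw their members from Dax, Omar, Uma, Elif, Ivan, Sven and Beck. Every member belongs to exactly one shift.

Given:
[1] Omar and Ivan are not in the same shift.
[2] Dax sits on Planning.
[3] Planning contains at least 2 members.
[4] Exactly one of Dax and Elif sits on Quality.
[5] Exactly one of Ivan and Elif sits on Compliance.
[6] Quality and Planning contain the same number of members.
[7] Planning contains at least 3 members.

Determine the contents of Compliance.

Compliance = {Ivan}

From (2): Dax ∈ Planning.
(4) (exactly one): Elif ∈ Quality.
(5) (exactly one): Ivan ∈ Compliance.
(1): Omar ∉ Compliance.
Suppose Uma ∈ Compliance: no assignment then satisfies all the clues, so Uma ∉ Compliance.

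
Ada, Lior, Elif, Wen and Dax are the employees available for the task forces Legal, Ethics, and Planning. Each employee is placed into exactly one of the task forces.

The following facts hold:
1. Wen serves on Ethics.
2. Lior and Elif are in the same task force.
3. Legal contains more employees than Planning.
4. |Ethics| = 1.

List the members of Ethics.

Ethics = {Wen}

From (1): Wen ∈ Ethics.
(4): Ethics already has 1, so the rest are out.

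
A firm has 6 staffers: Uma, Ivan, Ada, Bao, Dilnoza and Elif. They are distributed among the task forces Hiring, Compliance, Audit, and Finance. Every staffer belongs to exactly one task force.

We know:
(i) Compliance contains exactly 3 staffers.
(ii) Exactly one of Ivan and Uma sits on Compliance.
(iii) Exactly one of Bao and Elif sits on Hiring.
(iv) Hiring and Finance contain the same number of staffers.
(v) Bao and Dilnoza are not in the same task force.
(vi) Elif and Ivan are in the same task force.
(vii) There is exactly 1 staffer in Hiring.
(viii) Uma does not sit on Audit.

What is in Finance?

From (viii): Uma ∉ Audit.
Suppose Uma ∉ Finance: no assignment then satisfies all the clues, so Uma ∈ Finance.

Finance = {Uma}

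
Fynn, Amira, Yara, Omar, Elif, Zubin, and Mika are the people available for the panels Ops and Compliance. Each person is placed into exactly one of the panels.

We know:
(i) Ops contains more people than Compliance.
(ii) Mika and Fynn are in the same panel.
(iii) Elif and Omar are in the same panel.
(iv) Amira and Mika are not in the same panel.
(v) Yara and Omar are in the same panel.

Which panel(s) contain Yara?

Yara: Ops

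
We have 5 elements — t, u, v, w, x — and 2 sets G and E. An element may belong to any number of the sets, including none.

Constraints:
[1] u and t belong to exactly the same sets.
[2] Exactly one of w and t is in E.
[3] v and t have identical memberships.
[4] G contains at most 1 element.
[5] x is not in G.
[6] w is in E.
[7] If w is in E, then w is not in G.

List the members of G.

G = {}

From (5): x ∉ G.
From (6): w ∈ E.
(2) (exactly one): t ∉ E.
(3): v matches t: v ∉ E.
(7): w ∉ G.
(1): u matches t: u ∉ E.
Suppose t ∈ G: no assignment then satisfies all the clues, so t ∉ G.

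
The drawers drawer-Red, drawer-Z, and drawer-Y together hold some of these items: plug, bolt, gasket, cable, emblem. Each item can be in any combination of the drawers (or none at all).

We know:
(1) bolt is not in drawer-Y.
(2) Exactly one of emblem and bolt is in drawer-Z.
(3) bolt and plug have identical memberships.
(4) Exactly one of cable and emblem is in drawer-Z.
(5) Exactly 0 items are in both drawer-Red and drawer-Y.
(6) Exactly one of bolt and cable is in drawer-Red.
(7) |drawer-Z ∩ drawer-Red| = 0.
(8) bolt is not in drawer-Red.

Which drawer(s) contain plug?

plug: none

From (1): bolt ∉ drawer-Y.
From (8): bolt ∉ drawer-Red.
(3): plug matches bolt: plug ∉ drawer-Red.
(3): plug matches bolt: plug ∉ drawer-Y.
(6) (exactly one): cable ∈ drawer-Red.
Suppose plug ∈ drawer-Z: no assignment then satisfies all the clues, so plug ∉ drawer-Z.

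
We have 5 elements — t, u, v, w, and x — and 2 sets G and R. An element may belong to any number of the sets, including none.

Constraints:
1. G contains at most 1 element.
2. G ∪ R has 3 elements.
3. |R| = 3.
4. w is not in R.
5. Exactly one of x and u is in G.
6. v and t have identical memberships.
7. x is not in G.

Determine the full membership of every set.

G = {u}; R = {t, u, v}

From (4): w ∉ R.
From (7): x ∉ G.
(5) (exactly one): u ∈ G.
(1): G already has 1, so the rest are out.
Suppose t ∉ R: no assignment then satisfies all the clues, so t ∈ R.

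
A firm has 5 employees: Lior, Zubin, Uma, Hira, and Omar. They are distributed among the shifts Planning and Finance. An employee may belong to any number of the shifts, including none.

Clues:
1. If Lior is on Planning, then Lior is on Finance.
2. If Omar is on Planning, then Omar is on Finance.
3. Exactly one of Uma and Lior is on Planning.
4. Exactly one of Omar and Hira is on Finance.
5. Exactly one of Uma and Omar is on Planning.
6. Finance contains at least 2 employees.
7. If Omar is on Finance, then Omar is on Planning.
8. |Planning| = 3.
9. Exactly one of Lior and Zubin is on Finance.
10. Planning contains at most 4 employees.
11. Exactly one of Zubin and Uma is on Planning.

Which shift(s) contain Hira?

Hira: none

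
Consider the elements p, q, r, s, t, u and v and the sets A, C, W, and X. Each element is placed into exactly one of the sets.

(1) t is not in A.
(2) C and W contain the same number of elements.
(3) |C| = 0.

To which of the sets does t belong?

t: X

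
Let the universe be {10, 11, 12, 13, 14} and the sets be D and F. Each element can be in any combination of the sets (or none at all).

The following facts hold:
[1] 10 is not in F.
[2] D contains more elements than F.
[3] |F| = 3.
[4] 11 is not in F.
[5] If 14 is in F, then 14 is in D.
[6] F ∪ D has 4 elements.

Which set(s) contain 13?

13: D, F

From (1): 10 ∉ F.
From (4): 11 ∉ F.
(3): only 3 candidates remain for F, so all are in.
(5): 14 ∈ D.
Suppose 13 ∉ D: no assignment then satisfies all the clues, so 13 ∈ D.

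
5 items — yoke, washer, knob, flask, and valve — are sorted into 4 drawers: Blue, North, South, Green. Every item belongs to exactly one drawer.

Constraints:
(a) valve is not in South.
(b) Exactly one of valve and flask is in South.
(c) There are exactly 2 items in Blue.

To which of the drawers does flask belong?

flask: South

From (a): valve ∉ South.
(b) (exactly one): flask ∈ South.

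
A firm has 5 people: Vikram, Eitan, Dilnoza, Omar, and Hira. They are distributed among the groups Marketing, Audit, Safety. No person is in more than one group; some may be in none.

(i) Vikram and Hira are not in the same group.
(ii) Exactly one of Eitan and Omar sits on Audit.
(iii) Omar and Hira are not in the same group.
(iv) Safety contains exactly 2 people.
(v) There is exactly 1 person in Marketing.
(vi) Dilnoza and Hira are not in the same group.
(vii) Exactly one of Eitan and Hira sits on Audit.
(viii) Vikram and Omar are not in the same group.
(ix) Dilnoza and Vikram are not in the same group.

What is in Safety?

Safety = {Dilnoza, Omar}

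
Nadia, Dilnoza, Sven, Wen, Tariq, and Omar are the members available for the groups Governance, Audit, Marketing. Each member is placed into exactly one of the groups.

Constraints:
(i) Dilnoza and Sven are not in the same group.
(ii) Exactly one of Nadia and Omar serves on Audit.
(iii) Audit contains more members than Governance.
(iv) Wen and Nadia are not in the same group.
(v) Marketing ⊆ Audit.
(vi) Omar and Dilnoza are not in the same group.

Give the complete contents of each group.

Governance = {Dilnoza, Nadia}; Audit = {Omar, Sven, Tariq, Wen}; Marketing = {}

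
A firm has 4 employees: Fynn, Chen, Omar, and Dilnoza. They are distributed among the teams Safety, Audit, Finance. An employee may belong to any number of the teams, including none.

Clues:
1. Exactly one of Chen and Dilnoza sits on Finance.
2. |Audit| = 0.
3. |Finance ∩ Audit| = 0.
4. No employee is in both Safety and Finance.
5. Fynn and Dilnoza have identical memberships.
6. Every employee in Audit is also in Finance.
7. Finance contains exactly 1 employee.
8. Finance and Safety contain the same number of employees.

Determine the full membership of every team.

(2): Audit already has 0, so the rest are out.
Suppose Fynn ∈ Safety: no assignment then satisfies all the clues, so Fynn ∉ Safety.

Safety = {Omar}; Audit = {}; Finance = {Chen}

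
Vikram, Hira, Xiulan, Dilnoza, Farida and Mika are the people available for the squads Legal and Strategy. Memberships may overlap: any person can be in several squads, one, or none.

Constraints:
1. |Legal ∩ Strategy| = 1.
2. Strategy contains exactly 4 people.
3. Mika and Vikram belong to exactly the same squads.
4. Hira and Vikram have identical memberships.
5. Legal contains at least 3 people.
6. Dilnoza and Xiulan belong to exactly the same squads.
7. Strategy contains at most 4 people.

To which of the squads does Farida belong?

Farida: Legal, Strategy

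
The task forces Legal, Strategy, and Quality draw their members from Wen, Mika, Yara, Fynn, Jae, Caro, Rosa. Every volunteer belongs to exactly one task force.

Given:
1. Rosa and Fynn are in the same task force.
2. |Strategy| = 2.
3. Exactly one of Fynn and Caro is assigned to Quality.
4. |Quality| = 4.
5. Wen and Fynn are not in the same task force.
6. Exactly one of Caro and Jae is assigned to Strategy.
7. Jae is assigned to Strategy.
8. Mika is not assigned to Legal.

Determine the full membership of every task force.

Legal = {Caro}; Strategy = {Jae, Wen}; Quality = {Fynn, Mika, Rosa, Yara}

From (7): Jae ∈ Strategy.
From (8): Mika ∉ Legal.
(6) (exactly one): Caro ∉ Strategy.
Suppose Wen ∈ Legal: no assignment then satisfies all the clues, so Wen ∉ Legal.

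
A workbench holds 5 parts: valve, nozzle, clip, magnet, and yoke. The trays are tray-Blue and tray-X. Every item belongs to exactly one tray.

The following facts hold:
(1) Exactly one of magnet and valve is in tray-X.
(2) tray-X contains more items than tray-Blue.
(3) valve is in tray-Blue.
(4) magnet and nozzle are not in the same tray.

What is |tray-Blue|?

2

From (3): valve ∈ tray-Blue.
(1) (exactly one): magnet ∈ tray-X.
(4): nozzle ∉ tray-X.
Only one tray left: nozzle ∈ tray-Blue.
Suppose clip ∈ tray-Blue: no assignment then satisfies all the clues, so clip ∉ tray-Blue.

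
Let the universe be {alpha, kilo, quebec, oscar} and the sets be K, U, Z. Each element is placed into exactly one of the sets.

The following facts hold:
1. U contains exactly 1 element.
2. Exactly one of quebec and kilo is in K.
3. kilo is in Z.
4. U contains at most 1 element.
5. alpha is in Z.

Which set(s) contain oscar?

From (3): kilo ∈ Z.
From (5): alpha ∈ Z.
(2) (exactly one): quebec ∈ K.
(1): only 1 candidates remain for U, so all are in.

oscar: U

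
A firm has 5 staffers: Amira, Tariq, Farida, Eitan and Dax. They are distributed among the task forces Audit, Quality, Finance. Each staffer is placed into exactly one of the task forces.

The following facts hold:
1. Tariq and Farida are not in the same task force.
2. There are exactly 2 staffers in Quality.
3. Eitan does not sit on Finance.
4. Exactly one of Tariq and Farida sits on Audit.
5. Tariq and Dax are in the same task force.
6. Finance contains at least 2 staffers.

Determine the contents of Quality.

From (3): Eitan ∉ Finance.
Suppose Amira ∉ Quality: no assignment then satisfies all the clues, so Amira ∈ Quality.

Quality = {Amira, Eitan}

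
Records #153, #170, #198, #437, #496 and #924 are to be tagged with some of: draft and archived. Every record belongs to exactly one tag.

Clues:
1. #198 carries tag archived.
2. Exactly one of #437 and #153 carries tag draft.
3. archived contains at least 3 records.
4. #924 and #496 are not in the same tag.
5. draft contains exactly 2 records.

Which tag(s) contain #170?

#170: archived

From (1): #198 ∈ archived.
Suppose #170 ∈ draft: no assignment then satisfies all the clues, so #170 ∉ draft.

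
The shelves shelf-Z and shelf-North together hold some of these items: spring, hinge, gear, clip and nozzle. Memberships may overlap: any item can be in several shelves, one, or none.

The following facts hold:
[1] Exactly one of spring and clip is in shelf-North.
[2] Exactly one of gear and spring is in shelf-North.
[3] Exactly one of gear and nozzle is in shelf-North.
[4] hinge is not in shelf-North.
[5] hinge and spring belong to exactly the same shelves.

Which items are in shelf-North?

From (4): hinge ∉ shelf-North.
(5): spring matches hinge: spring ∉ shelf-North.
(1) (exactly one): clip ∈ shelf-North.
(2) (exactly one): gear ∈ shelf-North.
(3) (exactly one): nozzle ∉ shelf-North.

shelf-North = {clip, gear}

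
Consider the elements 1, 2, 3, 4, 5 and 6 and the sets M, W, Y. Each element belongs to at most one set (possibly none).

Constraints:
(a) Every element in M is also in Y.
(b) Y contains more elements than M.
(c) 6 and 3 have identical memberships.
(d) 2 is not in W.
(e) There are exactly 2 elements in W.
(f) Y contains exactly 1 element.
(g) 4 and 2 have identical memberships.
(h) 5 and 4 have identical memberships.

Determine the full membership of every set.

From (d): 2 ∉ W.
(g): 4 matches 2: 4 ∉ W.
(h): 5 matches 4: 5 ∉ W.
Suppose 1 ∈ M: no assignment then satisfies all the clues, so 1 ∉ M.

M = {}; W = {3, 6}; Y = {1}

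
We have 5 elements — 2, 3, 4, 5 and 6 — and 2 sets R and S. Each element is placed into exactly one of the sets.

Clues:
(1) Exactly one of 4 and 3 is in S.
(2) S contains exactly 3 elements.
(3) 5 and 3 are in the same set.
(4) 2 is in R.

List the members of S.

S = {3, 5, 6}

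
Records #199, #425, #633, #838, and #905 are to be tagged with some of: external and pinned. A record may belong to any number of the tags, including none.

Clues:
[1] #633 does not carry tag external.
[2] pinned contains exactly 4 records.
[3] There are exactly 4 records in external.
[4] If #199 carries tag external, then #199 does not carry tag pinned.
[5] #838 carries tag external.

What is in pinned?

pinned = {#425, #633, #838, #905}

From (1): #633 ∉ external.
From (5): #838 ∈ external.
(3): only 4 candidates remain for external, so all are in.
(4): #199 ∉ pinned.
(2): only 4 candidates remain for pinned, so all are in.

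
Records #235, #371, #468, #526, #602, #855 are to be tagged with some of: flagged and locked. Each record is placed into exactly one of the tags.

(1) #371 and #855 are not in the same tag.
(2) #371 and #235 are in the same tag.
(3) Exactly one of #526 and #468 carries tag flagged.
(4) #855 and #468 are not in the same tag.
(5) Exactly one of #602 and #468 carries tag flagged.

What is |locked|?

3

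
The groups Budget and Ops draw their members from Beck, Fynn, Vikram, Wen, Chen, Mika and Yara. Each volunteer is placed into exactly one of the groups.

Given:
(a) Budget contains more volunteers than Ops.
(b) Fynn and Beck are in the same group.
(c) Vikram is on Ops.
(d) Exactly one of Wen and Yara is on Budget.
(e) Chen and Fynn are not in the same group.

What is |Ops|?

3

From (c): Vikram ∈ Ops.
Suppose Beck ∉ Budget: no assignment then satisfies all the clues, so Beck ∈ Budget.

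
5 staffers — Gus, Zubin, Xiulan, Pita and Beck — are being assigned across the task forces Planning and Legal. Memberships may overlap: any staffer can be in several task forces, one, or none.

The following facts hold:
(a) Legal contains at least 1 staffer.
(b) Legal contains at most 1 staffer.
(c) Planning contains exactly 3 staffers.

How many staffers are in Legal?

1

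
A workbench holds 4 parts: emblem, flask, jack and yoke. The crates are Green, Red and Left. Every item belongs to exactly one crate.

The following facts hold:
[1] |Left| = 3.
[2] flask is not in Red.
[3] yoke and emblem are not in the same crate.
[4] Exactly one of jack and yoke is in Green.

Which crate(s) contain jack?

jack: Left

From (2): flask ∉ Red.
Suppose jack ∈ Green: no assignment then satisfies all the clues, so jack ∉ Green.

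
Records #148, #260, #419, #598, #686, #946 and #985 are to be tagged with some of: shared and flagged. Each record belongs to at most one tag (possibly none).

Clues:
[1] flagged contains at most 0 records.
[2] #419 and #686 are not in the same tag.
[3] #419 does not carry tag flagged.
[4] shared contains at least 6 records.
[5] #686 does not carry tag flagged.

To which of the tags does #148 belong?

From (3): #419 ∉ flagged.
From (5): #686 ∉ flagged.
(1): flagged already has 0, so the rest are out.
Suppose #148 ∉ shared: no assignment then satisfies all the clues, so #148 ∈ shared.

#148: shared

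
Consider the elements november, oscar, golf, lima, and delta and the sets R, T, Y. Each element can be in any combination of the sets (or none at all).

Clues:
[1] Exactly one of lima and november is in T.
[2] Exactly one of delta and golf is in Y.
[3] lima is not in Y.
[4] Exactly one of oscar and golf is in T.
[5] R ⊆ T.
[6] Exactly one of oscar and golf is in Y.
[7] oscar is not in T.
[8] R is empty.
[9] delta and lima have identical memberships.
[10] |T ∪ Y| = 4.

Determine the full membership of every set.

From (3): lima ∉ Y.
From (7): oscar ∉ T.
(4) (exactly one): golf ∈ T.
(5) contrapositive: oscar ∉ R.
(8): R already has 0, so the rest are out.
(9): delta matches lima: delta ∉ Y.
(2) (exactly one): golf ∈ Y.
(6) (exactly one): oscar ∉ Y.
Suppose november ∈ T: no assignment then satisfies all the clues, so november ∉ T.

R = {}; T = {delta, golf, lima}; Y = {golf, november}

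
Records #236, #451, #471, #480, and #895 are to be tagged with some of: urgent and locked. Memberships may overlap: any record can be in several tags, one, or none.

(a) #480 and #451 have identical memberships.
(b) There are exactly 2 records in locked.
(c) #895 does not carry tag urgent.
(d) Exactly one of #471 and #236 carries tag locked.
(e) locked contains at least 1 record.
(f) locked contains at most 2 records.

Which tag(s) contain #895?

#895: locked

From (c): #895 ∉ urgent.
Suppose #895 ∉ locked: no assignment then satisfies all the clues, so #895 ∈ locked.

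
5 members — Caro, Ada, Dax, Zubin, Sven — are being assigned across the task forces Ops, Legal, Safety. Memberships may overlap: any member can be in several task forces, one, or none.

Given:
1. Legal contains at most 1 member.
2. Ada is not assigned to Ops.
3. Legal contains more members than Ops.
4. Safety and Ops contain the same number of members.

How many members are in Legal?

1

From (2): Ada ∉ Ops.
Suppose Caro ∈ Ops: no assignment then satisfies all the clues, so Caro ∉ Ops.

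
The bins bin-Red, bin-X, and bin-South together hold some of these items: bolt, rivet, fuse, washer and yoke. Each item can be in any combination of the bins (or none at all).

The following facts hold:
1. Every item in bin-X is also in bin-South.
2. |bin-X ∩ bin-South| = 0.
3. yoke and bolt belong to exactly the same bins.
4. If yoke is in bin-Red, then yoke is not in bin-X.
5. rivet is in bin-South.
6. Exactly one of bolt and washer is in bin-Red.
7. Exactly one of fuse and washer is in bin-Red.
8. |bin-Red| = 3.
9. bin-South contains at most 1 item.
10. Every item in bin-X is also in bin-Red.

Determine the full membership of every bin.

bin-Red = {bolt, fuse, yoke}; bin-X = {}; bin-South = {rivet}

From (5): rivet ∈ bin-South.
(9): bin-South already has 1, so the rest are out.
(1) contrapositive: bolt ∉ bin-X.
(1) contrapositive: fuse ∉ bin-X.
(1) contrapositive: washer ∉ bin-X.
(1) contrapositive: yoke ∉ bin-X.
Suppose bolt ∉ bin-Red: no assignment then satisfies all the clues, so bolt ∈ bin-Red.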